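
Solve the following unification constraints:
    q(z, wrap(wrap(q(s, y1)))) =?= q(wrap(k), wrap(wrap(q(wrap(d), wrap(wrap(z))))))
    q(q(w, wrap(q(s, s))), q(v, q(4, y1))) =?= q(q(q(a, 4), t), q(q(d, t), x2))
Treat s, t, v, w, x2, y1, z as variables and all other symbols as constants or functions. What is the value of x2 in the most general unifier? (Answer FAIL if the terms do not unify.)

Decompose q/2: z =?= wrap(k),  wrap(wrap(q(s, y1))) =?= wrap(wrap(q(wrap(d), wrap(wrap(z))))).
Bind z := wrap(k); substituting into the one remaining equation that mentions z gives: wrap(wrap(q(s, y1))) =?= wrap(wrap(q(wrap(d), wrap(wrap(wrap(k)))))).
Decompose wrap/1: wrap(q(s, y1)) =?= wrap(q(wrap(d), wrap(wrap(wrap(k))))).
Decompose wrap/1: q(s, y1) =?= q(wrap(d), wrap(wrap(wrap(k)))).
Decompose q/2: s =?= wrap(d),  y1 =?= wrap(wrap(wrap(k))).
Bind s := wrap(d); substituting into the one remaining equation that mentions s gives: q(q(w, wrap(q(wrap(d), wrap(d)))), q(v, q(4, y1))) =?= q(q(q(a, 4), t), q(q(d, t), x2)).
Bind y1 := wrap(wrap(wrap(k))); substituting into the remaining equation gives: q(q(w, wrap(q(wrap(d), wrap(d)))), q(v, q(4, wrap(wrap(wrap(k)))))) =?= q(q(q(a, 4), t), q(q(d, t), x2)).
Decompose q/2: q(w, wrap(q(wrap(d), wrap(d)))) =?= q(q(a, 4), t),  q(v, q(4, wrap(wrap(wrap(k))))) =?= q(q(d, t), x2).
Decompose q/2: w =?= q(a, 4),  wrap(q(wrap(d), wrap(d))) =?= t.
Bind w := q(a, 4); no other remaining equation mentions w.
Bind t := wrap(q(wrap(d), wrap(d))); substituting into the remaining equation gives: q(v, q(4, wrap(wrap(wrap(k))))) =?= q(q(d, wrap(q(wrap(d), wrap(d)))), x2).
Decompose q/2: v =?= q(d, wrap(q(wrap(d), wrap(d)))),  q(4, wrap(wrap(wrap(k)))) =?= x2.
Bind v := q(d, wrap(q(wrap(d), wrap(d)))); no other remaining equation mentions v.
Bind x2 := q(4, wrap(wrap(wrap(k)))).
MGU = { z -> wrap(k), s -> wrap(d), y1 -> wrap(wrap(wrap(k))), w -> q(a, 4), t -> wrap(q(wrap(d), wrap(d))), v -> q(d, wrap(q(wrap(d), wrap(d)))), x2 -> q(4, wrap(wrap(wrap(k)))) }, so x2 -> q(4, wrap(wrap(wrap(k)))).

q(4, wrap(wrap(wrap(k))))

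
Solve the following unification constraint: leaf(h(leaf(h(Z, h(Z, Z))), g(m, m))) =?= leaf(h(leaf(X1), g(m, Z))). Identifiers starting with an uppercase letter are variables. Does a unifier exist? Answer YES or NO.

YES

Decompose leaf/1: h(leaf(h(Z, h(Z, Z))), g(m, m)) =?= h(leaf(X1), g(m, Z)).
Decompose h/2: leaf(h(Z, h(Z, Z))) =?= leaf(X1),  g(m, m) =?= g(m, Z).
Decompose leaf/1: h(Z, h(Z, Z)) =?= X1.
Bind X1 := h(Z, h(Z, Z)); no other remaining equation mentions X1.
Decompose g/2: m =?= m,  m =?= Z.
Delete trivial equation m =?= m.
Bind Z := m. Substituting into the earlier binding gives X1 := h(m, h(m, m)).
No equations remain and no clash or occurs-check failure arose, so a unifier exists.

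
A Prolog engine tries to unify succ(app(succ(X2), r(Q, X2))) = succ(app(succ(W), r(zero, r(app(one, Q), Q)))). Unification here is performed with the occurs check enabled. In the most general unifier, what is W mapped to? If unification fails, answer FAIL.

r(app(one, zero), zero)

Decompose succ/1: app(succ(X2), r(Q, X2)) = app(succ(W), r(zero, r(app(one, Q), Q))).
Decompose app/2: succ(X2) = succ(W),  r(Q, X2) = r(zero, r(app(one, Q), Q)).
Decompose succ/1: X2 = W.
Bind X2 := W; substituting into the remaining equation gives: r(Q, W) = r(zero, r(app(one, Q), Q)).
Decompose r/2: Q = zero,  W = r(app(one, Q), Q).
Bind Q := zero; substituting into the remaining equation gives: W = r(app(one, zero), zero).
Bind W := r(app(one, zero), zero). Substituting into the earlier binding gives X2 := r(app(one, zero), zero).
MGU = { X2 = r(app(one, zero), zero), Q = zero, W = r(app(one, zero), zero) }, so W = r(app(one, zero), zero).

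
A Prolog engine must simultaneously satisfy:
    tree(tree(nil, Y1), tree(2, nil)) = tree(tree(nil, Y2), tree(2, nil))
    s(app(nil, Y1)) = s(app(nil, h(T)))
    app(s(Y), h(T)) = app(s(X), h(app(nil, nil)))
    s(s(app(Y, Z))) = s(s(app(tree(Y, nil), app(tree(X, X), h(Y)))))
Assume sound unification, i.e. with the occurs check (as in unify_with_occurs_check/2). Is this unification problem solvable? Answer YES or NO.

Decompose tree/2: tree(nil, Y1) = tree(nil, Y2),  tree(2, nil) = tree(2, nil).
Decompose tree/2: nil = nil,  Y1 = Y2.
Delete trivial equation nil = nil.
Bind Y1 := Y2; substituting into the one remaining equation that mentions Y1 gives: s(app(nil, Y2)) = s(app(nil, h(T))).
Delete trivial equation tree(2, nil) = tree(2, nil).
Decompose s/1: app(nil, Y2) = app(nil, h(T)).
Decompose app/2: nil = nil,  Y2 = h(T).
Delete trivial equation nil = nil.
Bind Y2 := h(T); no other remaining equation mentions Y2. Substituting into the earlier binding gives Y1 := h(T).
Decompose app/2: s(Y) = s(X),  h(T) = h(app(nil, nil)).
Decompose s/1: Y = X.
Bind Y := X; substituting into the one remaining equation that mentions Y gives: s(s(app(X, Z))) = s(s(app(tree(X, nil), app(tree(X, X), h(X))))).
Decompose h/1: T = app(nil, nil).
Bind T := app(nil, nil); no other remaining equation mentions T. Substituting into the earlier bindings gives Y1 := h(app(nil, nil)), Y2 := h(app(nil, nil)).
Decompose s/1: s(app(X, Z)) = s(app(tree(X, nil), app(tree(X, X), h(X)))).
Decompose s/1: app(X, Z) = app(tree(X, nil), app(tree(X, X), h(X))).
Decompose app/2: X = tree(X, nil),  Z = app(tree(X, X), h(X)).
Occurs check fails: X occurs in tree(X, nil); the equation X = tree(X, nil) has no finite solution.

NO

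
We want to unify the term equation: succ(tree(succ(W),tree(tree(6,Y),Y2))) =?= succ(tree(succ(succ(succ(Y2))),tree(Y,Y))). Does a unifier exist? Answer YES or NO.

NO

Decompose succ/1: tree(succ(W),tree(tree(6,Y),Y2)) =?= tree(succ(succ(succ(Y2))),tree(Y,Y)).
Decompose tree/2: succ(W) =?= succ(succ(succ(Y2))),  tree(tree(6,Y),Y2) =?= tree(Y,Y).
Decompose succ/1: W =?= succ(succ(Y2)).
Bind W := succ(succ(Y2)); no other remaining equation mentions W.
Decompose tree/2: tree(6,Y) =?= Y,  Y2 =?= Y.
Occurs check fails: Y occurs in tree(6,Y); the equation Y =?= tree(6,Y) has no finite solution.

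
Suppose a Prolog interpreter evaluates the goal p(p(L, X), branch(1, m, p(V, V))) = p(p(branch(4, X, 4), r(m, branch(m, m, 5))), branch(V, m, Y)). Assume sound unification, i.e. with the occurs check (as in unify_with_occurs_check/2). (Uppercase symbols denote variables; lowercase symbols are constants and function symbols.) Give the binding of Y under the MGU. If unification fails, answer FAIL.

Decompose p/2: p(L, X) = p(branch(4, X, 4), r(m, branch(m, m, 5))),  branch(1, m, p(V, V)) = branch(V, m, Y).
Decompose p/2: L = branch(4, X, 4),  X = r(m, branch(m, m, 5)).
Bind L := branch(4, X, 4); no other remaining equation mentions L.
Bind X := r(m, branch(m, m, 5)); no other remaining equation mentions X. Substituting into the earlier binding gives L := branch(4, r(m, branch(m, m, 5)), 4).
Decompose branch/3: 1 = V,  m = m,  p(V, V) = Y.
Bind V := 1; substituting into the one remaining equation that mentions V gives: p(1, 1) = Y.
Delete trivial equation m = m.
Bind Y := p(1, 1).
MGU = { L = branch(4, r(m, branch(m, m, 5)), 4), X = r(m, branch(m, m, 5)), V = 1, Y = p(1, 1) }, so Y = p(1, 1).

p(1, 1)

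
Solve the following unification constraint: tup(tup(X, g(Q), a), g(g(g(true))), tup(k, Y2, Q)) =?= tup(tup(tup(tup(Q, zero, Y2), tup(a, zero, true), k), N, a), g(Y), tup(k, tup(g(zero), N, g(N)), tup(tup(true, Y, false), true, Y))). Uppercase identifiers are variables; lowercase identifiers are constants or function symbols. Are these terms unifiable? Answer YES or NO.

YES

Decompose tup/3: tup(X, g(Q), a) =?= tup(tup(tup(Q, zero, Y2), tup(a, zero, true), k), N, a),  g(g(g(true))) =?= g(Y),  tup(k, Y2, Q) =?= tup(k, tup(g(zero), N, g(N)), tup(tup(true, Y, false), true, Y)).
Decompose tup/3: X =?= tup(tup(Q, zero, Y2), tup(a, zero, true), k),  g(Q) =?= N,  a =?= a.
Bind X := tup(tup(Q, zero, Y2), tup(a, zero, true), k); no other remaining equation mentions X.
Bind N := g(Q); substituting into the one remaining equation that mentions N gives: tup(k, Y2, Q) =?= tup(k, tup(g(zero), g(Q), g(g(Q))), tup(tup(true, Y, false), true, Y)).
Delete trivial equation a =?= a.
Decompose g/1: g(g(true)) =?= Y.
Bind Y := g(g(true)); substituting into the remaining equation gives: tup(k, Y2, Q) =?= tup(k, tup(g(zero), g(Q), g(g(Q))), tup(tup(true, g(g(true)), false), true, g(g(true)))).
Decompose tup/3: k =?= k,  Y2 =?= tup(g(zero), g(Q), g(g(Q))),  Q =?= tup(tup(true, g(g(true)), false), true, g(g(true))).
Delete trivial equation k =?= k.
Bind Y2 := tup(g(zero), g(Q), g(g(Q))); no other remaining equation mentions Y2. Substituting into the earlier binding gives X := tup(tup(Q, zero, tup(g(zero), g(Q), g(g(Q)))), tup(a, zero, true), k).
Bind Q := tup(tup(true, g(g(true)), false), true, g(g(true))). Substituting into the earlier bindings gives X := tup(tup(tup(tup(true, g(g(true)), false), true, g(g(true))), zero, tup(g(zero), g(tup(tup(true, g(g(true)), false), true, g(g(true)))), g(g(tup(tup(true, g(g(true)), false), true, g(g(true))))))), tup(a, zero, true), k), N := g(tup(tup(true, g(g(true)), false), true, g(g(true)))), Y2 := tup(g(zero), g(tup(tup(true, g(g(true)), false), true, g(g(true)))), g(g(tup(tup(true, g(g(true)), false), true, g(g(true)))))).
No equations remain and no clash or occurs-check failure arose, so a unifier exists.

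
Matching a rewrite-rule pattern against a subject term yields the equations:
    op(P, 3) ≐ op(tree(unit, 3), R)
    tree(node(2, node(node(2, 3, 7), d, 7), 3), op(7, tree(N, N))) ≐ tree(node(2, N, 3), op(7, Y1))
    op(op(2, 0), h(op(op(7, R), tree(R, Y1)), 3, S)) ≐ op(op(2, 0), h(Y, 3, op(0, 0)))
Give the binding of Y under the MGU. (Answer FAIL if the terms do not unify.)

Decompose op/2: P ≐ tree(unit, 3),  3 ≐ R.
Bind P := tree(unit, 3); no other remaining equation mentions P.
Bind R := 3; substituting into the one remaining equation that mentions R gives: op(op(2, 0), h(op(op(7, 3), tree(3, Y1)), 3, S)) ≐ op(op(2, 0), h(Y, 3, op(0, 0))).
Decompose tree/2: node(2, node(node(2, 3, 7), d, 7), 3) ≐ node(2, N, 3),  op(7, tree(N, N)) ≐ op(7, Y1).
Decompose node/3: 2 ≐ 2,  node(node(2, 3, 7), d, 7) ≐ N,  3 ≐ 3.
Delete trivial equation 2 ≐ 2.
Bind N := node(node(2, 3, 7), d, 7); substituting into the one remaining equation that mentions N gives: op(7, tree(node(node(2, 3, 7), d, 7), node(node(2, 3, 7), d, 7))) ≐ op(7, Y1).
Delete trivial equation 3 ≐ 3.
Decompose op/2: 7 ≐ 7,  tree(node(node(2, 3, 7), d, 7), node(node(2, 3, 7), d, 7)) ≐ Y1.
Delete trivial equation 7 ≐ 7.
Bind Y1 := tree(node(node(2, 3, 7), d, 7), node(node(2, 3, 7), d, 7)); substituting into the remaining equation gives: op(op(2, 0), h(op(op(7, 3), tree(3, tree(node(node(2, 3, 7), d, 7), node(node(2, 3, 7), d, 7)))), 3, S)) ≐ op(op(2, 0), h(Y, 3, op(0, 0))).
Decompose op/2: op(2, 0) ≐ op(2, 0),  h(op(op(7, 3), tree(3, tree(node(node(2, 3, 7), d, 7), node(node(2, 3, 7), d, 7)))), 3, S) ≐ h(Y, 3, op(0, 0)).
Delete trivial equation op(2, 0) ≐ op(2, 0).
Decompose h/3: op(op(7, 3), tree(3, tree(node(node(2, 3, 7), d, 7), node(node(2, 3, 7), d, 7)))) ≐ Y,  3 ≐ 3,  S ≐ op(0, 0).
Bind Y := op(op(7, 3), tree(3, tree(node(node(2, 3, 7), d, 7), node(node(2, 3, 7), d, 7)))); no other remaining equation mentions Y.
Delete trivial equation 3 ≐ 3.
Bind S := op(0, 0).
MGU = { P ↦ tree(unit, 3), R ↦ 3, N ↦ node(node(2, 3, 7), d, 7), Y1 ↦ tree(node(node(2, 3, 7), d, 7), node(node(2, 3, 7), d, 7)), Y ↦ op(op(7, 3), tree(3, tree(node(node(2, 3, 7), d, 7), node(node(2, 3, 7), d, 7)))), S ↦ op(0, 0) }, so Y ↦ op(op(7, 3), tree(3, tree(node(node(2, 3, 7), d, 7), node(node(2, 3, 7), d, 7)))).

op(op(7, 3), tree(3, tree(node(node(2, 3, 7), d, 7), node(node(2, 3, 7), d, 7))))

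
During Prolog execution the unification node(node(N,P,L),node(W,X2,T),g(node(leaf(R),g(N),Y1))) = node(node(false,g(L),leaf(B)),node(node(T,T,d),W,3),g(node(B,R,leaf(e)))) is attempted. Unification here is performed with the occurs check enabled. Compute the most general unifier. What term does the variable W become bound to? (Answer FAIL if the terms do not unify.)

node(3,3,d)

Decompose node/3: node(N,P,L) = node(false,g(L),leaf(B)),  node(W,X2,T) = node(node(T,T,d),W,3),  g(node(leaf(R),g(N),Y1)) = g(node(B,R,leaf(e))).
Decompose node/3: N = false,  P = g(L),  L = leaf(B).
Bind N := false; substituting into the one remaining equation that mentions N gives: g(node(leaf(R),g(false),Y1)) = g(node(B,R,leaf(e))).
Bind P := g(L); no other remaining equation mentions P.
Bind L := leaf(B); no other remaining equation mentions L. Substituting into the earlier binding gives P := g(leaf(B)).
Decompose node/3: W = node(T,T,d),  X2 = W,  T = 3.
Bind W := node(T,T,d); substituting into the one remaining equation that mentions W gives: X2 = node(T,T,d).
Bind X2 := node(T,T,d); no other remaining equation mentions X2.
Bind T := 3; no other remaining equation mentions T. Substituting into the earlier bindings gives W := node(3,3,d), X2 := node(3,3,d).
Decompose g/1: node(leaf(R),g(false),Y1) = node(B,R,leaf(e)).
Decompose node/3: leaf(R) = B,  g(false) = R,  Y1 = leaf(e).
Bind B := leaf(R); no other remaining equation mentions B. Substituting into the earlier bindings gives P := g(leaf(leaf(R))), L := leaf(leaf(R)).
Bind R := g(false); no other remaining equation mentions R. Substituting into the earlier bindings gives P := g(leaf(leaf(g(false)))), L := leaf(leaf(g(false))), B := leaf(g(false)).
Bind Y1 := leaf(e).
MGU = { N = false, P = g(leaf(leaf(g(false)))), L = leaf(leaf(g(false))), W = node(3,3,d), X2 = node(3,3,d), T = 3, B = leaf(g(false)), R = g(false), Y1 = leaf(e) }, so W = node(3,3,d).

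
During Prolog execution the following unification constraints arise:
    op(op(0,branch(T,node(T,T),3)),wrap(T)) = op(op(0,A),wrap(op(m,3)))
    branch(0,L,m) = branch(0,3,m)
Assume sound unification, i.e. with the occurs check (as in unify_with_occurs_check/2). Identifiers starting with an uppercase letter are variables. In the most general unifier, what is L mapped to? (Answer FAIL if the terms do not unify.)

Decompose op/2: op(0,branch(T,node(T,T),3)) = op(0,A),  wrap(T) = wrap(op(m,3)).
Decompose op/2: 0 = 0,  branch(T,node(T,T),3) = A.
Delete trivial equation 0 = 0.
Bind A := branch(T,node(T,T),3); no other remaining equation mentions A.
Decompose wrap/1: T = op(m,3).
Bind T := op(m,3); no other remaining equation mentions T. Substituting into the earlier binding gives A := branch(op(m,3),node(op(m,3),op(m,3)),3).
Decompose branch/3: 0 = 0,  L = 3,  m = m.
Delete trivial equation 0 = 0.
Bind L := 3; no other remaining equation mentions L.
Delete trivial equation m = m.
MGU = { A ↦ branch(op(m,3),node(op(m,3),op(m,3)),3), T ↦ op(m,3), L ↦ 3 }, so L ↦ 3.

3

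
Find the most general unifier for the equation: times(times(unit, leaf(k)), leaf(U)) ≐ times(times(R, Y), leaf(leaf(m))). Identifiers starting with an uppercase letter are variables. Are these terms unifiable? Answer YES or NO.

YES

Decompose times/2: times(unit, leaf(k)) ≐ times(R, Y),  leaf(U) ≐ leaf(leaf(m)).
Decompose times/2: unit ≐ R,  leaf(k) ≐ Y.
Bind R := unit; no other remaining equation mentions R.
Bind Y := leaf(k); no other remaining equation mentions Y.
Decompose leaf/1: U ≐ leaf(m).
Bind U := leaf(m).
No equations remain and no clash or occurs-check failure arose, so a unifier exists.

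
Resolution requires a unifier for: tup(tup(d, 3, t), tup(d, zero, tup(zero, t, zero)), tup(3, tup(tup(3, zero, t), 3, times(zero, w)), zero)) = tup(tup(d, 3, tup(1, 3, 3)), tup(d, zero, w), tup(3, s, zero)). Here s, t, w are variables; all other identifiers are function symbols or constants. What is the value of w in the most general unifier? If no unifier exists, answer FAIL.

Decompose tup/3: tup(d, 3, t) = tup(d, 3, tup(1, 3, 3)),  tup(d, zero, tup(zero, t, zero)) = tup(d, zero, w),  tup(3, tup(tup(3, zero, t), 3, times(zero, w)), zero) = tup(3, s, zero).
Decompose tup/3: d = d,  3 = 3,  t = tup(1, 3, 3).
Delete trivial equation d = d.
Delete trivial equation 3 = 3.
Bind t := tup(1, 3, 3); substituting into the remaining equations gives: tup(d, zero, tup(zero, tup(1, 3, 3), zero)) = tup(d, zero, w),  tup(3, tup(tup(3, zero, tup(1, 3, 3)), 3, times(zero, w)), zero) = tup(3, s, zero).
Decompose tup/3: d = d,  zero = zero,  tup(zero, tup(1, 3, 3), zero) = w.
Delete trivial equation d = d.
Delete trivial equation zero = zero.
Bind w := tup(zero, tup(1, 3, 3), zero); substituting into the remaining equation gives: tup(3, tup(tup(3, zero, tup(1, 3, 3)), 3, times(zero, tup(zero, tup(1, 3, 3), zero))), zero) = tup(3, s, zero).
Decompose tup/3: 3 = 3,  tup(tup(3, zero, tup(1, 3, 3)), 3, times(zero, tup(zero, tup(1, 3, 3), zero))) = s,  zero = zero.
Delete trivial equation 3 = 3.
Bind s := tup(tup(3, zero, tup(1, 3, 3)), 3, times(zero, tup(zero, tup(1, 3, 3), zero))); no other remaining equation mentions s.
Delete trivial equation zero = zero.
MGU = { t := tup(1, 3, 3), w := tup(zero, tup(1, 3, 3), zero), s := tup(tup(3, zero, tup(1, 3, 3)), 3, times(zero, tup(zero, tup(1, 3, 3), zero))) }, so w := tup(zero, tup(1, 3, 3), zero).

tup(zero, tup(1, 3, 3), zero)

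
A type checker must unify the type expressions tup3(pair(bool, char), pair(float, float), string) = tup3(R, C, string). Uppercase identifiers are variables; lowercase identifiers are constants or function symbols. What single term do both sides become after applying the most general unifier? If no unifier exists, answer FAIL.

tup3(pair(bool, char), pair(float, float), string)

Decompose tup3/3: pair(bool, char) = R,  pair(float, float) = C,  string = string.
Bind R := pair(bool, char); no other remaining equation mentions R.
Bind C := pair(float, float); no other remaining equation mentions C.
Delete trivial equation string = string.
Applying the MGU to either side gives tup3(pair(bool, char), pair(float, float), string).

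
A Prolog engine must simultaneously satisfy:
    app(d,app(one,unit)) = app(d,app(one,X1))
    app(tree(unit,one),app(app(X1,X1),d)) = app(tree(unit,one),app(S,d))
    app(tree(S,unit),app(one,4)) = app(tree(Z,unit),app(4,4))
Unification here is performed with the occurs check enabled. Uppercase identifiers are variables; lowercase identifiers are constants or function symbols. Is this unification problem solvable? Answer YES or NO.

NO

Decompose app/2: d = d,  app(one,unit) = app(one,X1).
Delete trivial equation d = d.
Decompose app/2: one = one,  unit = X1.
Delete trivial equation one = one.
Bind X1 := unit; substituting into the one remaining equation that mentions X1 gives: app(tree(unit,one),app(app(unit,unit),d)) = app(tree(unit,one),app(S,d)).
Decompose app/2: tree(unit,one) = tree(unit,one),  app(app(unit,unit),d) = app(S,d).
Delete trivial equation tree(unit,one) = tree(unit,one).
Decompose app/2: app(unit,unit) = S,  d = d.
Bind S := app(unit,unit); substituting into the one remaining equation that mentions S gives: app(tree(app(unit,unit),unit),app(one,4)) = app(tree(Z,unit),app(4,4)).
Delete trivial equation d = d.
Decompose app/2: tree(app(unit,unit),unit) = tree(Z,unit),  app(one,4) = app(4,4).
Decompose tree/2: app(unit,unit) = Z,  unit = unit.
Bind Z := app(unit,unit); no other remaining equation mentions Z.
Delete trivial equation unit = unit.
Decompose app/2: one = 4,  4 = 4.
Clash: constants one and 4 differ; no unifier exists.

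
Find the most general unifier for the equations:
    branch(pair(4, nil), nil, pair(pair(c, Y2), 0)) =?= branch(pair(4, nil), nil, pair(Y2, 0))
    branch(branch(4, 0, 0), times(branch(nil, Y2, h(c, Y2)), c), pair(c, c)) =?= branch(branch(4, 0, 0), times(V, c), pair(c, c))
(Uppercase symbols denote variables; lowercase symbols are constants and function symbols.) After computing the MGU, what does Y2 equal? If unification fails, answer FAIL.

Decompose branch/3: pair(4, nil) =?= pair(4, nil),  nil =?= nil,  pair(pair(c, Y2), 0) =?= pair(Y2, 0).
Delete trivial equation pair(4, nil) =?= pair(4, nil).
Delete trivial equation nil =?= nil.
Decompose pair/2: pair(c, Y2) =?= Y2,  0 =?= 0.
Occurs check fails: Y2 occurs in pair(c, Y2); the equation Y2 =?= pair(c, Y2) has no finite solution.

FAIL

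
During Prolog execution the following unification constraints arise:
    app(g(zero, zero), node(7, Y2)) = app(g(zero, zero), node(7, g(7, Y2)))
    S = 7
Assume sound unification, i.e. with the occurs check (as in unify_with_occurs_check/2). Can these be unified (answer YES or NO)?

Decompose app/2: g(zero, zero) = g(zero, zero),  node(7, Y2) = node(7, g(7, Y2)).
Delete trivial equation g(zero, zero) = g(zero, zero).
Decompose node/2: 7 = 7,  Y2 = g(7, Y2).
Delete trivial equation 7 = 7.
Occurs check fails: Y2 occurs in g(7, Y2); the equation Y2 = g(7, Y2) has no finite solution.

NO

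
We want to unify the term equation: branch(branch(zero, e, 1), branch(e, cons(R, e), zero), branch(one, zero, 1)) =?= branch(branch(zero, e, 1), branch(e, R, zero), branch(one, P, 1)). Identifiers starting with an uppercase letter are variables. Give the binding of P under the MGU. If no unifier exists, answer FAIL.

Decompose branch/3: branch(zero, e, 1) =?= branch(zero, e, 1),  branch(e, cons(R, e), zero) =?= branch(e, R, zero),  branch(one, zero, 1) =?= branch(one, P, 1).
Delete trivial equation branch(zero, e, 1) =?= branch(zero, e, 1).
Decompose branch/3: e =?= e,  cons(R, e) =?= R,  zero =?= zero.
Delete trivial equation e =?= e.
Occurs check fails: R occurs in cons(R, e); the equation R =?= cons(R, e) has no finite solution.

FAIL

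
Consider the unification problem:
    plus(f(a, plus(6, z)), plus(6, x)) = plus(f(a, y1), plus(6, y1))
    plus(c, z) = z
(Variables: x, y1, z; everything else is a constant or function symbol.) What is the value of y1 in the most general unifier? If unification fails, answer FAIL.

Decompose plus/2: f(a, plus(6, z)) = f(a, y1),  plus(6, x) = plus(6, y1).
Decompose f/2: a = a,  plus(6, z) = y1.
Delete trivial equation a = a.
Bind y1 := plus(6, z); substituting into the one remaining equation that mentions y1 gives: plus(6, x) = plus(6, plus(6, z)).
Decompose plus/2: 6 = 6,  x = plus(6, z).
Delete trivial equation 6 = 6.
Bind x := plus(6, z); no other remaining equation mentions x.
Occurs check fails: z occurs in plus(c, z); the equation z = plus(c, z) has no finite solution.

FAIL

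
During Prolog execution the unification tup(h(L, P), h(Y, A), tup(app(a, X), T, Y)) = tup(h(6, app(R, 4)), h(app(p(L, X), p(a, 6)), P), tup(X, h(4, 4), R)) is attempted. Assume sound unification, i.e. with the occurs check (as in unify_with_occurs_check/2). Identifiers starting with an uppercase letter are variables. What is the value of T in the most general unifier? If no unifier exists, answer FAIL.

FAIL

Decompose tup/3: h(L, P) = h(6, app(R, 4)),  h(Y, A) = h(app(p(L, X), p(a, 6)), P),  tup(app(a, X), T, Y) = tup(X, h(4, 4), R).
Decompose h/2: L = 6,  P = app(R, 4).
Bind L := 6; substituting into the one remaining equation that mentions L gives: h(Y, A) = h(app(p(6, X), p(a, 6)), P).
Bind P := app(R, 4); substituting into the one remaining equation that mentions P gives: h(Y, A) = h(app(p(6, X), p(a, 6)), app(R, 4)).
Decompose h/2: Y = app(p(6, X), p(a, 6)),  A = app(R, 4).
Bind Y := app(p(6, X), p(a, 6)); substituting into the one remaining equation that mentions Y gives: tup(app(a, X), T, app(p(6, X), p(a, 6))) = tup(X, h(4, 4), R).
Bind A := app(R, 4); no other remaining equation mentions A.
Decompose tup/3: app(a, X) = X,  T = h(4, 4),  app(p(6, X), p(a, 6)) = R.
Occurs check fails: X occurs in app(a, X); the equation X = app(a, X) has no finite solution.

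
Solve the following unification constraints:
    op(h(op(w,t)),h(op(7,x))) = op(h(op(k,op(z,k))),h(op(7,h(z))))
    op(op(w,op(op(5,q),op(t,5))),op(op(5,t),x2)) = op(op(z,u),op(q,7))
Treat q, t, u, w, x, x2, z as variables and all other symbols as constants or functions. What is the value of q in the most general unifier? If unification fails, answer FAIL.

Decompose op/2: h(op(w,t)) = h(op(k,op(z,k))),  h(op(7,x)) = h(op(7,h(z))).
Decompose h/1: op(w,t) = op(k,op(z,k)).
Decompose op/2: w = k,  t = op(z,k).
Bind w := k; substituting into the one remaining equation that mentions w gives: op(op(k,op(op(5,q),op(t,5))),op(op(5,t),x2)) = op(op(z,u),op(q,7)).
Bind t := op(z,k); substituting into the one remaining equation that mentions t gives: op(op(k,op(op(5,q),op(op(z,k),5))),op(op(5,op(z,k)),x2)) = op(op(z,u),op(q,7)).
Decompose h/1: op(7,x) = op(7,h(z)).
Decompose op/2: 7 = 7,  x = h(z).
Delete trivial equation 7 = 7.
Bind x := h(z); no other remaining equation mentions x.
Decompose op/2: op(k,op(op(5,q),op(op(z,k),5))) = op(z,u),  op(op(5,op(z,k)),x2) = op(q,7).
Decompose op/2: k = z,  op(op(5,q),op(op(z,k),5)) = u.
Bind z := k; substituting into the remaining equations gives: op(op(5,q),op(op(k,k),5)) = u,  op(op(5,op(k,k)),x2) = op(q,7). Substituting into the earlier bindings gives t := op(k,k), x := h(k).
Bind u := op(op(5,q),op(op(k,k),5)); no other remaining equation mentions u.
Decompose op/2: op(5,op(k,k)) = q,  x2 = 7.
Bind q := op(5,op(k,k)); no other remaining equation mentions q. Substituting into the earlier binding gives u := op(op(5,op(5,op(k,k))),op(op(k,k),5)).
Bind x2 := 7.
MGU = { w := k, t := op(k,k), x := h(k), z := k, u := op(op(5,op(5,op(k,k))),op(op(k,k),5)), q := op(5,op(k,k)), x2 := 7 }, so q := op(5,op(k,k)).

op(5,op(k,k))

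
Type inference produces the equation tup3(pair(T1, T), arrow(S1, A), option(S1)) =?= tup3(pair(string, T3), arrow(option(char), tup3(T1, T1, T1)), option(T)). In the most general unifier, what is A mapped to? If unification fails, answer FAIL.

Decompose tup3/3: pair(T1, T) =?= pair(string, T3),  arrow(S1, A) =?= arrow(option(char), tup3(T1, T1, T1)),  option(S1) =?= option(T).
Decompose pair/2: T1 =?= string,  T =?= T3.
Bind T1 := string; substituting into the one remaining equation that mentions T1 gives: arrow(S1, A) =?= arrow(option(char), tup3(string, string, string)).
Bind T := T3; substituting into the one remaining equation that mentions T gives: option(S1) =?= option(T3).
Decompose arrow/2: S1 =?= option(char),  A =?= tup3(string, string, string).
Bind S1 := option(char); substituting into the one remaining equation that mentions S1 gives: option(option(char)) =?= option(T3).
Bind A := tup3(string, string, string); no other remaining equation mentions A.
Decompose option/1: option(char) =?= T3.
Bind T3 := option(char). Substituting into the earlier binding gives T := option(char).
MGU = { T1 -> string, T -> option(char), S1 -> option(char), A -> tup3(string, string, string), T3 -> option(char) }, so A -> tup3(string, string, string).

tup3(string, string, string)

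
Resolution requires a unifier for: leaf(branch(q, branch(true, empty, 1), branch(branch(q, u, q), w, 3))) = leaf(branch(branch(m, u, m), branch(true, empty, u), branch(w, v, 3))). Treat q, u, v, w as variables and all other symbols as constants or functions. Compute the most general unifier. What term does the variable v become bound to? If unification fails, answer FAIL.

branch(branch(m, 1, m), 1, branch(m, 1, m))

Decompose leaf/1: branch(q, branch(true, empty, 1), branch(branch(q, u, q), w, 3)) = branch(branch(m, u, m), branch(true, empty, u), branch(w, v, 3)).
Decompose branch/3: q = branch(m, u, m),  branch(true, empty, 1) = branch(true, empty, u),  branch(branch(q, u, q), w, 3) = branch(w, v, 3).
Bind q := branch(m, u, m); substituting into the one remaining equation that mentions q gives: branch(branch(branch(m, u, m), u, branch(m, u, m)), w, 3) = branch(w, v, 3).
Decompose branch/3: true = true,  empty = empty,  1 = u.
Delete trivial equation true = true.
Delete trivial equation empty = empty.
Bind u := 1; substituting into the remaining equation gives: branch(branch(branch(m, 1, m), 1, branch(m, 1, m)), w, 3) = branch(w, v, 3). Substituting into the earlier binding gives q := branch(m, 1, m).
Decompose branch/3: branch(branch(m, 1, m), 1, branch(m, 1, m)) = w,  w = v,  3 = 3.
Bind w := branch(branch(m, 1, m), 1, branch(m, 1, m)); substituting into the one remaining equation that mentions w gives: branch(branch(m, 1, m), 1, branch(m, 1, m)) = v.
Bind v := branch(branch(m, 1, m), 1, branch(m, 1, m)); no other remaining equation mentions v.
Delete trivial equation 3 = 3.
MGU = { q -> branch(m, 1, m), u -> 1, w -> branch(branch(m, 1, m), 1, branch(m, 1, m)), v -> branch(branch(m, 1, m), 1, branch(m, 1, m)) }, so v -> branch(branch(m, 1, m), 1, branch(m, 1, m)).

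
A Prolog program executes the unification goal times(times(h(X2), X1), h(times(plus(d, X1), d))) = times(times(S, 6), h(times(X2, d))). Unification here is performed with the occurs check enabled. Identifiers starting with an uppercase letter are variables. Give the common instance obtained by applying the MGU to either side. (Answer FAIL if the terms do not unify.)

Decompose times/2: times(h(X2), X1) = times(S, 6),  h(times(plus(d, X1), d)) = h(times(X2, d)).
Decompose times/2: h(X2) = S,  X1 = 6.
Bind S := h(X2); no other remaining equation mentions S.
Bind X1 := 6; substituting into the remaining equation gives: h(times(plus(d, 6), d)) = h(times(X2, d)).
Decompose h/1: times(plus(d, 6), d) = times(X2, d).
Decompose times/2: plus(d, 6) = X2,  d = d.
Bind X2 := plus(d, 6); no other remaining equation mentions X2. Substituting into the earlier binding gives S := h(plus(d, 6)).
Delete trivial equation d = d.
Applying the MGU to either side gives times(times(h(plus(d, 6)), 6), h(times(plus(d, 6), d))).

times(times(h(plus(d, 6)), 6), h(times(plus(d, 6), d)))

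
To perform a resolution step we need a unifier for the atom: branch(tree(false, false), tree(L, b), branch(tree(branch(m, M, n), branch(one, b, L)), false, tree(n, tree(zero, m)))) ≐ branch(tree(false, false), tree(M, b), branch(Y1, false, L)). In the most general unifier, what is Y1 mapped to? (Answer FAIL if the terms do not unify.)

Decompose branch/3: tree(false, false) ≐ tree(false, false),  tree(L, b) ≐ tree(M, b),  branch(tree(branch(m, M, n), branch(one, b, L)), false, tree(n, tree(zero, m))) ≐ branch(Y1, false, L).
Delete trivial equation tree(false, false) ≐ tree(false, false).
Decompose tree/2: L ≐ M,  b ≐ b.
Bind L := M; substituting into the one remaining equation that mentions L gives: branch(tree(branch(m, M, n), branch(one, b, M)), false, tree(n, tree(zero, m))) ≐ branch(Y1, false, M).
Delete trivial equation b ≐ b.
Decompose branch/3: tree(branch(m, M, n), branch(one, b, M)) ≐ Y1,  false ≐ false,  tree(n, tree(zero, m)) ≐ M.
Bind Y1 := tree(branch(m, M, n), branch(one, b, M)); no other remaining equation mentions Y1.
Delete trivial equation false ≐ false.
Bind M := tree(n, tree(zero, m)). Substituting into the earlier bindings gives L := tree(n, tree(zero, m)), Y1 := tree(branch(m, tree(n, tree(zero, m)), n), branch(one, b, tree(n, tree(zero, m)))).
MGU = { L ↦ tree(n, tree(zero, m)), Y1 ↦ tree(branch(m, tree(n, tree(zero, m)), n), branch(one, b, tree(n, tree(zero, m)))), M ↦ tree(n, tree(zero, m)) }, so Y1 ↦ tree(branch(m, tree(n, tree(zero, m)), n), branch(one, b, tree(n, tree(zero, m)))).

tree(branch(m, tree(n, tree(zero, m)), n), branch(one, b, tree(n, tree(zero, m))))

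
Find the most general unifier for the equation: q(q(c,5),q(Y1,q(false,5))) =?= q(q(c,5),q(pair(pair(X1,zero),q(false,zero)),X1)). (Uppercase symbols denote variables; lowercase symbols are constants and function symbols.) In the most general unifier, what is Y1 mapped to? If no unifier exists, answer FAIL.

pair(pair(q(false,5),zero),q(false,zero))

Decompose q/2: q(c,5) =?= q(c,5),  q(Y1,q(false,5)) =?= q(pair(pair(X1,zero),q(false,zero)),X1).
Delete trivial equation q(c,5) =?= q(c,5).
Decompose q/2: Y1 =?= pair(pair(X1,zero),q(false,zero)),  q(false,5) =?= X1.
Bind Y1 := pair(pair(X1,zero),q(false,zero)); no other remaining equation mentions Y1.
Bind X1 := q(false,5). Substituting into the earlier binding gives Y1 := pair(pair(q(false,5),zero),q(false,zero)).
MGU = { Y1 := pair(pair(q(false,5),zero),q(false,zero)), X1 := q(false,5) }, so Y1 := pair(pair(q(false,5),zero),q(false,zero)).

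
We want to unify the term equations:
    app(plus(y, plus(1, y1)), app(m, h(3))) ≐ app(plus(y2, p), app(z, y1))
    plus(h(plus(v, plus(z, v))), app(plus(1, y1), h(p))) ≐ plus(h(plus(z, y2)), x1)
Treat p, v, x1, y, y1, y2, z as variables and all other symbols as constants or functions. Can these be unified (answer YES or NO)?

Decompose app/2: plus(y, plus(1, y1)) ≐ plus(y2, p),  app(m, h(3)) ≐ app(z, y1).
Decompose plus/2: y ≐ y2,  plus(1, y1) ≐ p.
Bind y := y2; no other remaining equation mentions y.
Bind p := plus(1, y1); substituting into the one remaining equation that mentions p gives: plus(h(plus(v, plus(z, v))), app(plus(1, y1), h(plus(1, y1)))) ≐ plus(h(plus(z, y2)), x1).
Decompose app/2: m ≐ z,  h(3) ≐ y1.
Bind z := m; substituting into the one remaining equation that mentions z gives: plus(h(plus(v, plus(m, v))), app(plus(1, y1), h(plus(1, y1)))) ≐ plus(h(plus(m, y2)), x1).
Bind y1 := h(3); substituting into the remaining equation gives: plus(h(plus(v, plus(m, v))), app(plus(1, h(3)), h(plus(1, h(3))))) ≐ plus(h(plus(m, y2)), x1). Substituting into the earlier binding gives p := plus(1, h(3)).
Decompose plus/2: h(plus(v, plus(m, v))) ≐ h(plus(m, y2)),  app(plus(1, h(3)), h(plus(1, h(3)))) ≐ x1.
Decompose h/1: plus(v, plus(m, v)) ≐ plus(m, y2).
Decompose plus/2: v ≐ m,  plus(m, v) ≐ y2.
Bind v := m; substituting into the one remaining equation that mentions v gives: plus(m, m) ≐ y2.
Bind y2 := plus(m, m); no other remaining equation mentions y2. Substituting into the earlier binding gives y := plus(m, m).
Bind x1 := app(plus(1, h(3)), h(plus(1, h(3)))).
No equations remain and no clash or occurs-check failure arose, so a unifier exists.

YES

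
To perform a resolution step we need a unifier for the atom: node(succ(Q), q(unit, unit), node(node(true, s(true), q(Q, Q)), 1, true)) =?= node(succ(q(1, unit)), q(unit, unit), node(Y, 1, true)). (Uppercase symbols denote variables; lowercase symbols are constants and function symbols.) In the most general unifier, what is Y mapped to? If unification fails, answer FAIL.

Decompose node/3: succ(Q) =?= succ(q(1, unit)),  q(unit, unit) =?= q(unit, unit),  node(node(true, s(true), q(Q, Q)), 1, true) =?= node(Y, 1, true).
Decompose succ/1: Q =?= q(1, unit).
Bind Q := q(1, unit); substituting into the one remaining equation that mentions Q gives: node(node(true, s(true), q(q(1, unit), q(1, unit))), 1, true) =?= node(Y, 1, true).
Delete trivial equation q(unit, unit) =?= q(unit, unit).
Decompose node/3: node(true, s(true), q(q(1, unit), q(1, unit))) =?= Y,  1 =?= 1,  true =?= true.
Bind Y := node(true, s(true), q(q(1, unit), q(1, unit))); no other remaining equation mentions Y.
Delete trivial equation 1 =?= 1.
Delete trivial equation true =?= true.
MGU = { Q ↦ q(1, unit), Y ↦ node(true, s(true), q(q(1, unit), q(1, unit))) }, so Y ↦ node(true, s(true), q(q(1, unit), q(1, unit))).

node(true, s(true), q(q(1, unit), q(1, unit)))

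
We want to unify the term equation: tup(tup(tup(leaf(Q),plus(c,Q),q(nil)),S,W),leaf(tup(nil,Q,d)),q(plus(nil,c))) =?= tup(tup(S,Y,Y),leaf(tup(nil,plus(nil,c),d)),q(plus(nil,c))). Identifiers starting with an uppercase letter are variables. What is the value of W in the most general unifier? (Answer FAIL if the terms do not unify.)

Decompose tup/3: tup(tup(leaf(Q),plus(c,Q),q(nil)),S,W) =?= tup(S,Y,Y),  leaf(tup(nil,Q,d)) =?= leaf(tup(nil,plus(nil,c),d)),  q(plus(nil,c)) =?= q(plus(nil,c)).
Decompose tup/3: tup(leaf(Q),plus(c,Q),q(nil)) =?= S,  S =?= Y,  W =?= Y.
Bind S := tup(leaf(Q),plus(c,Q),q(nil)); substituting into the one remaining equation that mentions S gives: tup(leaf(Q),plus(c,Q),q(nil)) =?= Y.
Bind Y := tup(leaf(Q),plus(c,Q),q(nil)); substituting into the one remaining equation that mentions Y gives: W =?= tup(leaf(Q),plus(c,Q),q(nil)).
Bind W := tup(leaf(Q),plus(c,Q),q(nil)); no other remaining equation mentions W.
Decompose leaf/1: tup(nil,Q,d) =?= tup(nil,plus(nil,c),d).
Decompose tup/3: nil =?= nil,  Q =?= plus(nil,c),  d =?= d.
Delete trivial equation nil =?= nil.
Bind Q := plus(nil,c); no other remaining equation mentions Q. Substituting into the earlier bindings gives S := tup(leaf(plus(nil,c)),plus(c,plus(nil,c)),q(nil)), Y := tup(leaf(plus(nil,c)),plus(c,plus(nil,c)),q(nil)), W := tup(leaf(plus(nil,c)),plus(c,plus(nil,c)),q(nil)).
Delete trivial equation d =?= d.
Delete trivial equation q(plus(nil,c)) =?= q(plus(nil,c)).
MGU = { S ↦ tup(leaf(plus(nil,c)),plus(c,plus(nil,c)),q(nil)), Y ↦ tup(leaf(plus(nil,c)),plus(c,plus(nil,c)),q(nil)), W ↦ tup(leaf(plus(nil,c)),plus(c,plus(nil,c)),q(nil)), Q ↦ plus(nil,c) }, so W ↦ tup(leaf(plus(nil,c)),plus(c,plus(nil,c)),q(nil)).

tup(leaf(plus(nil,c)),plus(c,plus(nil,c)),q(nil))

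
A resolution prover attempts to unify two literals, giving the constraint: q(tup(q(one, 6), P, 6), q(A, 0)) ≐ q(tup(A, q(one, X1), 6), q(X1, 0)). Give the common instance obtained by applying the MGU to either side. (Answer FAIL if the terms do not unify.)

q(tup(q(one, 6), q(one, q(one, 6)), 6), q(q(one, 6), 0))

Decompose q/2: tup(q(one, 6), P, 6) ≐ tup(A, q(one, X1), 6),  q(A, 0) ≐ q(X1, 0).
Decompose tup/3: q(one, 6) ≐ A,  P ≐ q(one, X1),  6 ≐ 6.
Bind A := q(one, 6); substituting into the one remaining equation that mentions A gives: q(q(one, 6), 0) ≐ q(X1, 0).
Bind P := q(one, X1); no other remaining equation mentions P.
Delete trivial equation 6 ≐ 6.
Decompose q/2: q(one, 6) ≐ X1,  0 ≐ 0.
Bind X1 := q(one, 6); no other remaining equation mentions X1. Substituting into the earlier binding gives P := q(one, q(one, 6)).
Delete trivial equation 0 ≐ 0.
Applying the MGU to either side gives q(tup(q(one, 6), q(one, q(one, 6)), 6), q(q(one, 6), 0)).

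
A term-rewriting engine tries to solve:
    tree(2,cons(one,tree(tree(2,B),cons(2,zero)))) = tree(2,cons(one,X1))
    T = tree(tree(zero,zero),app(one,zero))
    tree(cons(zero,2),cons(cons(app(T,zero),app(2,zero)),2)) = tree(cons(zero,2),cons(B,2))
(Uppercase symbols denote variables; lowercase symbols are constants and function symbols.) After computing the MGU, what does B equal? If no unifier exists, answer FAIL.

cons(app(tree(tree(zero,zero),app(one,zero)),zero),app(2,zero))

Decompose tree/2: 2 = 2,  cons(one,tree(tree(2,B),cons(2,zero))) = cons(one,X1).
Delete trivial equation 2 = 2.
Decompose cons/2: one = one,  tree(tree(2,B),cons(2,zero)) = X1.
Delete trivial equation one = one.
Bind X1 := tree(tree(2,B),cons(2,zero)); no other remaining equation mentions X1.
Bind T := tree(tree(zero,zero),app(one,zero)); substituting into the remaining equation gives: tree(cons(zero,2),cons(cons(app(tree(tree(zero,zero),app(one,zero)),zero),app(2,zero)),2)) = tree(cons(zero,2),cons(B,2)).
Decompose tree/2: cons(zero,2) = cons(zero,2),  cons(cons(app(tree(tree(zero,zero),app(one,zero)),zero),app(2,zero)),2) = cons(B,2).
Delete trivial equation cons(zero,2) = cons(zero,2).
Decompose cons/2: cons(app(tree(tree(zero,zero),app(one,zero)),zero),app(2,zero)) = B,  2 = 2.
Bind B := cons(app(tree(tree(zero,zero),app(one,zero)),zero),app(2,zero)); no other remaining equation mentions B. Substituting into the earlier binding gives X1 := tree(tree(2,cons(app(tree(tree(zero,zero),app(one,zero)),zero),app(2,zero))),cons(2,zero)).
Delete trivial equation 2 = 2.
MGU = { X1 ↦ tree(tree(2,cons(app(tree(tree(zero,zero),app(one,zero)),zero),app(2,zero))),cons(2,zero)), T ↦ tree(tree(zero,zero),app(one,zero)), B ↦ cons(app(tree(tree(zero,zero),app(one,zero)),zero),app(2,zero)) }, so B ↦ cons(app(tree(tree(zero,zero),app(one,zero)),zero),app(2,zero)).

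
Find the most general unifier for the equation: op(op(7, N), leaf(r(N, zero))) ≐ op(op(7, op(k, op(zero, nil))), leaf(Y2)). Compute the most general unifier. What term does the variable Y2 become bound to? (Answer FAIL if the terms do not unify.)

r(op(k, op(zero, nil)), zero)

Decompose op/2: op(7, N) ≐ op(7, op(k, op(zero, nil))),  leaf(r(N, zero)) ≐ leaf(Y2).
Decompose op/2: 7 ≐ 7,  N ≐ op(k, op(zero, nil)).
Delete trivial equation 7 ≐ 7.
Bind N := op(k, op(zero, nil)); substituting into the remaining equation gives: leaf(r(op(k, op(zero, nil)), zero)) ≐ leaf(Y2).
Decompose leaf/1: r(op(k, op(zero, nil)), zero) ≐ Y2.
Bind Y2 := r(op(k, op(zero, nil)), zero).
MGU = { N ↦ op(k, op(zero, nil)), Y2 ↦ r(op(k, op(zero, nil)), zero) }, so Y2 ↦ r(op(k, op(zero, nil)), zero).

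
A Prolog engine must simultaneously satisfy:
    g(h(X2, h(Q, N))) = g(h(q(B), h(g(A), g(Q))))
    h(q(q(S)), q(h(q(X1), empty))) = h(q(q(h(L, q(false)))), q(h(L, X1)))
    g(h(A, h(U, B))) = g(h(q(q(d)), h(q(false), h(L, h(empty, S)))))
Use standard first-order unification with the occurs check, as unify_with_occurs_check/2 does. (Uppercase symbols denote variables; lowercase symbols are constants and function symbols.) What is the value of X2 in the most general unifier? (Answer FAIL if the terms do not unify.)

q(h(q(empty), h(empty, h(q(empty), q(false)))))

Decompose g/1: h(X2, h(Q, N)) = h(q(B), h(g(A), g(Q))).
Decompose h/2: X2 = q(B),  h(Q, N) = h(g(A), g(Q)).
Bind X2 := q(B); no other remaining equation mentions X2.
Decompose h/2: Q = g(A),  N = g(Q).
Bind Q := g(A); substituting into the one remaining equation that mentions Q gives: N = g(g(A)).
Bind N := g(g(A)); no other remaining equation mentions N.
Decompose h/2: q(q(S)) = q(q(h(L, q(false)))),  q(h(q(X1), empty)) = q(h(L, X1)).
Decompose q/1: q(S) = q(h(L, q(false))).
Decompose q/1: S = h(L, q(false)).
Bind S := h(L, q(false)); substituting into the one remaining equation that mentions S gives: g(h(A, h(U, B))) = g(h(q(q(d)), h(q(false), h(L, h(empty, h(L, q(false))))))).
Decompose q/1: h(q(X1), empty) = h(L, X1).
Decompose h/2: q(X1) = L,  empty = X1.
Bind L := q(X1); substituting into the one remaining equation that mentions L gives: g(h(A, h(U, B))) = g(h(q(q(d)), h(q(false), h(q(X1), h(empty, h(q(X1), q(false))))))). Substituting into the earlier binding gives S := h(q(X1), q(false)).
Bind X1 := empty; substituting into the remaining equation gives: g(h(A, h(U, B))) = g(h(q(q(d)), h(q(false), h(q(empty), h(empty, h(q(empty), q(false))))))). Substituting into the earlier bindings gives S := h(q(empty), q(false)), L := q(empty).
Decompose g/1: h(A, h(U, B)) = h(q(q(d)), h(q(false), h(q(empty), h(empty, h(q(empty), q(false)))))).
Decompose h/2: A = q(q(d)),  h(U, B) = h(q(false), h(q(empty), h(empty, h(q(empty), q(false))))).
Bind A := q(q(d)); no other remaining equation mentions A. Substituting into the earlier bindings gives Q := g(q(q(d))), N := g(g(q(q(d)))).
Decompose h/2: U = q(false),  B = h(q(empty), h(empty, h(q(empty), q(false)))).
Bind U := q(false); no other remaining equation mentions U.
Bind B := h(q(empty), h(empty, h(q(empty), q(false)))). Substituting into the earlier binding gives X2 := q(h(q(empty), h(empty, h(q(empty), q(false))))).
MGU = { X2 ↦ q(h(q(empty), h(empty, h(q(empty), q(false))))), Q ↦ g(q(q(d))), N ↦ g(g(q(q(d)))), S ↦ h(q(empty), q(false)), L ↦ q(empty), X1 ↦ empty, A ↦ q(q(d)), U ↦ q(false), B ↦ h(q(empty), h(empty, h(q(empty), q(false)))) }, so X2 ↦ q(h(q(empty), h(empty, h(q(empty), q(false))))).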